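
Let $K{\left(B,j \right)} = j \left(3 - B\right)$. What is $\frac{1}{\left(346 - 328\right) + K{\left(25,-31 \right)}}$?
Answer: $\frac{1}{700} \approx 0.0014286$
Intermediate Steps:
$\frac{1}{\left(346 - 328\right) + K{\left(25,-31 \right)}} = \frac{1}{\left(346 - 328\right) - 31 \left(3 - 25\right)} = \frac{1}{18 - 31 \left(3 - 25\right)} = \frac{1}{18 - -682} = \frac{1}{18 + 682} = \frac{1}{700}$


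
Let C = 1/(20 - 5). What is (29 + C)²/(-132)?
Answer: -47524/7425 ≈ -6.4005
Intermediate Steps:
C = 1/15 ≈ 0.066667
(29 + C)²/(-132) = (29 + 1/15)²/(-132) = (436/15)²*(-1/132) = (190096/225)*(-1/132) = -47524/7425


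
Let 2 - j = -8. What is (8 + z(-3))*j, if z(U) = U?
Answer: 50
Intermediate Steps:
j = 10 (j = 2 - 1*(-8) = 2 + 8 = 10)
(8 + z(-3))*j = (8 - 3)*10 = 5*10 = 50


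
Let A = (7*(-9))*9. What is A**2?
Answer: 321489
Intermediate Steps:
A = -567 (A = -63*9 = -567)
A**2 = (-567)**2 = 321489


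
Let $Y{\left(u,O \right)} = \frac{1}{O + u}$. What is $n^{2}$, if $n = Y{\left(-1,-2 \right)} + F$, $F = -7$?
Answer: $\frac{484}{9} \approx 53.778$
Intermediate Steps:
$n = - \frac{22}{3}$ ($n = \frac{1}{-2 - 1} - 7 = \frac{1}{-3} - 7 = - \frac{1}{3} - 7 = - \frac{22}{3} \approx -7.3333$)
$n^{2} = \left(- \frac{22}{3}\right)^{2} = \frac{484}{9}$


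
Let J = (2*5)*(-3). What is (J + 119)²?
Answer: 7921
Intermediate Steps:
J = -30 (J = 10*(-3) = -30)
(J + 119)² = (-30 + 119)² = 89² = 7921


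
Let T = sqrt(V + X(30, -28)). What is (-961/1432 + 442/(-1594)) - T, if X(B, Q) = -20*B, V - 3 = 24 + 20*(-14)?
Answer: -1082389/1141304 - I*sqrt(853) ≈ -0.94838 - 29.206*I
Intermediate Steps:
V = -253 (V = 3 + (24 + 20*(-14)) = 3 + (24 - 280) = 3 - 256 = -253)
T = I*sqrt(853) (T = sqrt(-253 - 20*30) = sqrt(-253 - 600) = sqrt(-853) = I*sqrt(853) ≈ 29.206*I)
(-961/1432 + 442/(-1594)) - T = (-961/1432 + 442/(-1594)) - I*sqrt(853) = (-961*1/1432 + 442*(-1/1594)) - I*sqrt(853) = (-961/1432 - 221/797) - I*sqrt(853) = -1082389/1141304 - I*sqrt(853)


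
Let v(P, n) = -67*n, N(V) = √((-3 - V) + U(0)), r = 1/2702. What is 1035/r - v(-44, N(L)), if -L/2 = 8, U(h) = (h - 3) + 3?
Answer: 2796570 + 67*√13 ≈ 2.7968e+6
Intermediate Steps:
U(h) = h (U(h) = (-3 + h) + 3 = h)
r = 1/2702 ≈ 0.00037010
L = -16 (L = -2*8 = -16)
N(V) = √(-3 - V) (N(V) = √((-3 - V) + 0) = √(-3 - V))
1035/r - v(-44, N(L)) = 1035/(1/2702) - (-67)*√(-3 - 1*(-16)) = 1035*2702 - (-67)*√(-3 + 16) = 2796570 - (-67)*√13 = 2796570 + 67*√13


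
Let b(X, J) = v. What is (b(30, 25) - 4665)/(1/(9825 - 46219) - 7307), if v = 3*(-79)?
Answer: 59467796/88643653 ≈ 0.67086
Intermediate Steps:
v = -237
b(X, J) = -237
(b(30, 25) - 4665)/(1/(9825 - 46219) - 7307) = (-237 - 4665)/(1/(9825 - 46219) - 7307) = -4902/(1/(-36394) - 7307) = -4902/(-1/36394 - 7307) = -4902/(-265930959/36394) = -4902*(-36394/265930959) = 59467796/88643653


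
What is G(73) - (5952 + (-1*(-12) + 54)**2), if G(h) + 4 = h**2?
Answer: -4983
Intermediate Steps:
G(h) = -4 + h**2
G(73) - (5952 + (-1*(-12) + 54)**2) = (-4 + 73**2) - (5952 + (-1*(-12) + 54)**2) = (-4 + 5329) - (5952 + (12 + 54)**2) = 5325 - (5952 + 66**2) = 5325 - (5952 + 4356) = 5325 - 1*10308 = 5325 - 10308 = -4983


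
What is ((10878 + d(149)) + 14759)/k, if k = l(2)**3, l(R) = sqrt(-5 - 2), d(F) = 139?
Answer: 25776*I*sqrt(7)/49 ≈ 1391.8*I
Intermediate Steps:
l(R) = I*sqrt(7) (l(R) = sqrt(-7) = I*sqrt(7))
k = -7*I*sqrt(7) (k = (I*sqrt(7))**3 = -7*I*sqrt(7) ≈ -18.52*I)
((10878 + d(149)) + 14759)/k = ((10878 + 139) + 14759)/((-7*I*sqrt(7))) = (11017 + 14759)*(I*sqrt(7)/49) = 25776*(I*sqrt(7)/49) = 25776*I*sqrt(7)/49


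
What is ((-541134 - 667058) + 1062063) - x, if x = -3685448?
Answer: 3539319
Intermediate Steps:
((-541134 - 667058) + 1062063) - x = ((-541134 - 667058) + 1062063) - 1*(-3685448) = (-1208192 + 1062063) + 3685448 = -146129 + 3685448 = 3539319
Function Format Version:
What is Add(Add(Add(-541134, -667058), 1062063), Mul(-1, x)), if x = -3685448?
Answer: 3539319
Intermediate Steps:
Add(Add(Add(-541134, -667058), 1062063), Mul(-1, x)) = Add(Add(Add(-541134, -667058), 1062063), Mul(-1, -3685448)) = Add(Add(-1208192, 1062063), 3685448) = Add(-146129, 3685448) = 3539319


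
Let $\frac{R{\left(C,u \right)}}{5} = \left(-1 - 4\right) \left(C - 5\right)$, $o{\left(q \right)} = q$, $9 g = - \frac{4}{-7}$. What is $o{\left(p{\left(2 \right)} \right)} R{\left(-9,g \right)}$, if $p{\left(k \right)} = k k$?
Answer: $1400$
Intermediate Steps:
$p{\left(k \right)} = k^{2}$
$g = \frac{4}{63}$ ($g = \frac{\left(-4\right) \frac{1}{-7}}{9} = \frac{\left(-4\right) \left(- \frac{1}{7}\right)}{9} = \frac{1}{9} \cdot \frac{4}{7} = \frac{4}{63} \approx 0.063492$)
$R{\left(C,u \right)} = 125 - 25 C$ ($R{\left(C,u \right)} = 5 \left(-1 - 4\right) \left(C - 5\right) = 5 \left(- 5 \left(-5 + C\right)\right) = 5 \left(25 - 5 C\right) = 125 - 25 C$)
$o{\left(p{\left(2 \right)} \right)} R{\left(-9,g \right)} = 2^{2} \left(125 - -225\right) = 4 \left(125 + 225\right) = 4 \cdot 350 = 1400$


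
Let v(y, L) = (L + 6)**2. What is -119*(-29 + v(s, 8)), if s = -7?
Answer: -19873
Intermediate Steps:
v(y, L) = (6 + L)**2
-119*(-29 + v(s, 8)) = -119*(-29 + (6 + 8)**2) = -119*(-29 + 14**2) = -119*(-29 + 196) = -119*167 = -19873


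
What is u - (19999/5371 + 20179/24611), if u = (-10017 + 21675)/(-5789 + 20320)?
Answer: -7185960782640/1920790130611 ≈ -3.7411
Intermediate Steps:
u = 11658/14531 ≈ 0.80229
u - (19999/5371 + 20179/24611) = 11658/14531 - (19999/5371 + 20179/24611) = 11658/14531 - 1*600576798/132185681 = 11658/14531 - 600576798/132185681 = -7185960782640/1920790130611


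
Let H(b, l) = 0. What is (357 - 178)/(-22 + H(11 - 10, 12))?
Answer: -179/22 ≈ -8.1364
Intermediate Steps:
(357 - 178)/(-22 + H(11 - 10, 12)) = (357 - 178)/(-22 + 0) = 179/(-22) = 179*(-1/22) = -179/22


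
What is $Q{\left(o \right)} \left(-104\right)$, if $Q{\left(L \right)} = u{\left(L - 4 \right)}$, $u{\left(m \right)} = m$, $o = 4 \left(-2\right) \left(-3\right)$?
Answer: $-2080$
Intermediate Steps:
$o = 24$ ($o = \left(-8\right) \left(-3\right) = 24$)
$Q{\left(L \right)} = -4 + L$ ($Q{\left(L \right)} = L - 4 = -4 + L$)
$Q{\left(o \right)} \left(-104\right) = \left(-4 + 24\right) \left(-104\right) = 20 \left(-104\right) = -2080$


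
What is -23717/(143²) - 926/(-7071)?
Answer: -148767133/144594879 ≈ -1.0289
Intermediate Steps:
-23717/(143²) - 926/(-7071) = -23717/20449 - 926*(-1/7071) = -23717*1/20449 + 926/7071 = -23717/20449 + 926/7071 = -148767133/144594879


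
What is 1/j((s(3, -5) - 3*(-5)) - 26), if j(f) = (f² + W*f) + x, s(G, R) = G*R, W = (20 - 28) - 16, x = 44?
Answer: 1/1344 ≈ 0.00074405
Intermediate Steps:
W = -24 (W = -8 - 16 = -24)
j(f) = 44 + f² - 24*f (j(f) = (f² - 24*f) + 44 = 44 + f² - 24*f)
1/j((s(3, -5) - 3*(-5)) - 26) = 1/(44 + ((3*(-5) - 3*(-5)) - 26)² - 24*((3*(-5) - 3*(-5)) - 26)) = 1/(44 + ((-15 + 15) - 26)² - 24*((-15 + 15) - 26)) = 1/(44 + (0 - 26)² - 24*(0 - 26)) = 1/(44 + (-26)² - 24*(-26)) = 1/(44 + 676 + 624) = 1/1344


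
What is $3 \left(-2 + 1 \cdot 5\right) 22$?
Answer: $198$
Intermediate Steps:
$3 \left(-2 + 1 \cdot 5\right) 22 = 3 \left(-2 + 5\right) 22 = 3 \cdot 3 \cdot 22 = 9 \cdot 22 = 198$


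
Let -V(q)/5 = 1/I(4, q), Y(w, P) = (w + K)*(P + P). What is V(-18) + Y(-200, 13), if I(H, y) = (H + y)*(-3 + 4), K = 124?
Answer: -27659/14 ≈ -1975.6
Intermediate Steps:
I(H, y) = H + y (I(H, y) = (H + y)*1 = H + y)
Y(w, P) = 2*P*(124 + w) (Y(w, P) = (w + 124)*(P + P) = (124 + w)*(2*P) = 2*P*(124 + w))
V(q) = -5/(4 + q)
V(-18) + Y(-200, 13) = -5/(4 - 18) + 2*13*(124 - 200) = -5/(-14) + 2*13*(-76) = -5*(-1/14) - 1976 = 5/14 - 1976 = -27659/14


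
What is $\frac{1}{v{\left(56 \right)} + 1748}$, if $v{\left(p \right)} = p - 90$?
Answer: $\frac{1}{1714} \approx 0.00058343$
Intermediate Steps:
$v{\left(p \right)} = -90 + p$
$\frac{1}{v{\left(56 \right)} + 1748} = \frac{1}{\left(-90 + 56\right) + 1748} = \frac{1}{-34 + 1748} = \frac{1}{1714}$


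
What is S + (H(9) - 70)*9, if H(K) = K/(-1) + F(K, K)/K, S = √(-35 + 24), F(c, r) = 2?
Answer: -709 + I*√11 ≈ -709.0 + 3.3166*I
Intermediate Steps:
S = I*√11 (S = √(-11) = I*√11 ≈ 3.3166*I)
H(K) = -K + 2/K (H(K) = K/(-1) + 2/K = K*(-1) + 2/K = -K + 2/K)
S + (H(9) - 70)*9 = I*√11 + ((-1*9 + 2/9) - 70)*9 = I*√11 + ((-9 + 2*(⅑)) - 70)*9 = I*√11 + ((-9 + 2/9) - 70)*9 = I*√11 + (-79/9 - 70)*9 = I*√11 - 709/9*9 = I*√11 - 709 = -709 + I*√11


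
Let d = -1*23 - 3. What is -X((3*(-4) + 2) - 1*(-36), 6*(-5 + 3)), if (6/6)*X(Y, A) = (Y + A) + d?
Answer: 12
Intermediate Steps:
d = -26 (d = -23 - 3 = -26)
X(Y, A) = -26 + A + Y (X(Y, A) = (Y + A) - 26 = (A + Y) - 26 = -26 + A + Y)
-X((3*(-4) + 2) - 1*(-36), 6*(-5 + 3)) = -(-26 + 6*(-5 + 3) + ((3*(-4) + 2) - 1*(-36))) = -(-26 + 6*(-2) + ((-12 + 2) + 36)) = -(-26 - 12 + (-10 + 36)) = -(-26 - 12 + 26) = -1*(-12) = 12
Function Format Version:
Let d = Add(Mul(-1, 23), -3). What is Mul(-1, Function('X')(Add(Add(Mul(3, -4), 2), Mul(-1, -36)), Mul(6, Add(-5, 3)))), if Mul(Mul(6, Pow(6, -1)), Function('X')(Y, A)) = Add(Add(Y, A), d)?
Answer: 12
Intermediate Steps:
d = -26 (d = Add(-23, -3) = -26)
Function('X')(Y, A) = Add(-26, A, Y) (Function('X')(Y, A) = Add(Add(Y, A), -26) = Add(Add(A, Y), -26) = Add(-26, A, Y))
Mul(-1, Function('X')(Add(Add(Mul(3, -4), 2), Mul(-1, -36)), Mul(6, Add(-5, 3)))) = Mul(-1, Add(-26, Mul(6, Add(-5, 3)), Add(Add(Mul(3, -4), 2), Mul(-1, -36)))) = Mul(-1, Add(-26, Mul(6, -2), Add(Add(-12, 2), 36))) = Mul(-1, Add(-26, -12, Add(-10, 36))) = Mul(-1, Add(-26, -12, 26)) = Mul(-1, -12) = 12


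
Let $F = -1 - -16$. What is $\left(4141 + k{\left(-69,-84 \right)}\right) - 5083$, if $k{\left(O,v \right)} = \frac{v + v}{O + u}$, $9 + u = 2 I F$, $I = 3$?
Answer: $-956$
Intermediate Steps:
$F = 15$ ($F = -1 + 16 = 15$)
$u = 81$ ($u = -9 + 2 \cdot 3 \cdot 15 = -9 + 6 \cdot 15 = -9 + 90 = 81$)
$k{\left(O,v \right)} = \frac{2 v}{81 + O}$ ($k{\left(O,v \right)} = \frac{v + v}{O + 81} = \frac{2 v}{81 + O}$)
$\left(4141 + k{\left(-69,-84 \right)}\right) - 5083 = \left(4141 + 2 \left(-84\right) \frac{1}{81 - 69}\right) - 5083 = \left(4141 + 2 \left(-84\right) \frac{1}{12}\right) - 5083 = \left(4141 - 14\right) - 5083 = 4127 - 5083 = -956$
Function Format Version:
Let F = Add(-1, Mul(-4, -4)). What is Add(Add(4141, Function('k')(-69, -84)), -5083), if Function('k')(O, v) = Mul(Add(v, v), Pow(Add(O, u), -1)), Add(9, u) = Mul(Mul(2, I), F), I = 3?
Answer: -956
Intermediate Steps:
F = 15 (F = Add(-1, 16) = 15)
u = 81 (u = Add(-9, Mul(Mul(2, 3), 15)) = Add(-9, Mul(6, 15)) = Add(-9, 90) = 81)
Function('k')(O, v) = Mul(2, v, Pow(Add(81, O), -1)) (Function('k')(O, v) = Mul(Add(v, v), Pow(Add(O, 81), -1)) = Mul(Mul(2, v), Pow(Add(81, O), -1)) = Mul(2, v, Pow(Add(81, O), -1)))
Add(Add(4141, Function('k')(-69, -84)), -5083) = Add(Add(4141, Mul(2, -84, Pow(Add(81, -69), -1))), -5083) = Add(Add(4141, Mul(2, -84, Pow(12, -1))), -5083) = Add(Add(4141, Mul(2, -84, Rational(1, 12))), -5083) = Add(Add(4141, -14), -5083) = Add(4127, -5083) = -956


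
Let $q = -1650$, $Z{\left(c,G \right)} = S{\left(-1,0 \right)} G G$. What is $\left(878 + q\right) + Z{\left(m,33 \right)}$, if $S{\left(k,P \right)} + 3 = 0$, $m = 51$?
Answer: $-4039$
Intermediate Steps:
$S{\left(k,P \right)} = -3$ ($S{\left(k,P \right)} = -3 + 0 = -3$)
$Z{\left(c,G \right)} = - 3 G^{2}$ ($Z{\left(c,G \right)} = - 3 G G = - 3 G^{2}$)
$\left(878 + q\right) + Z{\left(m,33 \right)} = \left(878 - 1650\right) - 3 \cdot 33^{2} = -772 - 3267 = -4039$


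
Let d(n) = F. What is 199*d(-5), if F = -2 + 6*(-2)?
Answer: -2786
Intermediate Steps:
F = -14 (F = -2 - 12 = -14)
d(n) = -14
199*d(-5) = 199*(-14) = -2786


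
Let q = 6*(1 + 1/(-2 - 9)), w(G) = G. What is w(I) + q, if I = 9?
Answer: 159/11 ≈ 14.455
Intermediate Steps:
q = 60/11 (q = 6*(1 + 1/(-11)) = 6*(1 - 1/11) = 6*(10/11) = 60/11 ≈ 5.4545)
w(I) + q = 9 + 60/11 = 159/11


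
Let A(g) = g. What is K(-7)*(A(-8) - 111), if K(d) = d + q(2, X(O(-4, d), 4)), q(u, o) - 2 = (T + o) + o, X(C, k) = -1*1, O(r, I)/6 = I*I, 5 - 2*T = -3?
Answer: 357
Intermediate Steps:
T = 4 (T = 5/2 - ½*(-3) = 5/2 + 3/2 = 4)
O(r, I) = 6*I² (O(r, I) = 6*(I*I) = 6*I²)
X(C, k) = -1
q(u, o) = 6 + 2*o (q(u, o) = 2 + ((4 + o) + o) = 2 + (4 + 2*o) = 6 + 2*o)
K(d) = 4 + d (K(d) = d + (6 + 2*(-1)) = d + (6 - 2) = d + 4 = 4 + d)
K(-7)*(A(-8) - 111) = (4 - 7)*(-8 - 111) = -3*(-119) = 357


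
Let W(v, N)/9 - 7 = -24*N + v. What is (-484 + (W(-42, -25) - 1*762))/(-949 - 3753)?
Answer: -3839/4702 ≈ -0.81646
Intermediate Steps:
W(v, N) = 63 - 216*N + 9*v (W(v, N) = 63 + 9*(-24*N + v) = 63 + 9*(v - 24*N) = 63 + (-216*N + 9*v) = 63 - 216*N + 9*v)
(-484 + (W(-42, -25) - 1*762))/(-949 - 3753) = (-484 + ((63 - 216*(-25) + 9*(-42)) - 1*762))/(-949 - 3753) = (-484 + ((63 + 5400 - 378) - 762))/(-4702) = (-484 + (5085 - 762))*(-1/4702) = (-484 + 4323)*(-1/4702) = 3839*(-1/4702) = -3839/4702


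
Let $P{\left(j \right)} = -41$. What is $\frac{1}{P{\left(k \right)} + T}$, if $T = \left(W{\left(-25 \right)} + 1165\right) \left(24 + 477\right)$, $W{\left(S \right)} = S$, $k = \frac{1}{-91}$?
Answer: $\frac{1}{571099} \approx 1.751 \cdot 10^{-6}$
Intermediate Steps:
$k = - \frac{1}{91} \approx -0.010989$
$T = 571140$ ($T = \left(-25 + 1165\right) \left(24 + 477\right) = 1140 \cdot 501 = 571140$)
$\frac{1}{P{\left(k \right)} + T} = \frac{1}{-41 + 571140} = \frac{1}{571099}$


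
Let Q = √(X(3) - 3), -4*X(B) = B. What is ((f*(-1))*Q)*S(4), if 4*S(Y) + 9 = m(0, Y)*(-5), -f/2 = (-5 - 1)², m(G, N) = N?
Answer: -261*I*√15 ≈ -1010.8*I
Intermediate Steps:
X(B) = -B/4
f = -72 (f = -2*(-5 - 1)² = -2*(-6)² = -2*36 = -72)
S(Y) = -9/4 - 5*Y/4 (S(Y) = -9/4 + (Y*(-5))/4 = -9/4 + (-5*Y)/4 = -9/4 - 5*Y/4)
Q = I*√15/2 (Q = √(-¼*3 - 3) = √(-¾ - 3) = √(-15/4) = I*√15/2 ≈ 1.9365*I)
((f*(-1))*Q)*S(4) = ((-72*(-1))*(I*√15/2))*(-9/4 - 5/4*4) = (72*(I*√15/2))*(-9/4 - 5) = (36*I*√15)*(-29/4) = -261*I*√15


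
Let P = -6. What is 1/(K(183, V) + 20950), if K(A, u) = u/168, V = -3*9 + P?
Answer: 56/1173189 ≈ 4.7733e-5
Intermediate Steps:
V = -33 (V = -3*9 - 6 = -27 - 6 = -33)
K(A, u) = u/168 (K(A, u) = u*(1/168) = u/168)
1/(K(183, V) + 20950) = 1/((1/168)*(-33) + 20950) = 1/(-11/56 + 20950) = 1/(1173189/56) = 56/1173189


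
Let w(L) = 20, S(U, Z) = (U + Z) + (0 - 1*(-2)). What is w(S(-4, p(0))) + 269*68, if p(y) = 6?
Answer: 18312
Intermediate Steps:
S(U, Z) = 2 + U + Z (S(U, Z) = (U + Z) + (0 + 2) = (U + Z) + 2 = 2 + U + Z)
w(S(-4, p(0))) + 269*68 = 20 + 269*68 = 20 + 18292 = 18312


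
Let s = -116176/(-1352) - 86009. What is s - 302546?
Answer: -65651273/169 ≈ -3.8847e+5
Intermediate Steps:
s = -14520999/169 (s = -116176*(-1/1352) - 86009 = 14522/169 - 86009 = -14520999/169 ≈ -85923.)
s - 302546 = -14520999/169 - 302546 = -65651273/169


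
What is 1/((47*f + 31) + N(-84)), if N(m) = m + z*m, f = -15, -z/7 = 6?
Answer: 1/2770 ≈ 0.00036101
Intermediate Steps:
z = -42 (z = -7*6 = -42)
N(m) = -41*m (N(m) = m - 42*m = -41*m)
1/((47*f + 31) + N(-84)) = 1/((47*(-15) + 31) - 41*(-84)) = 1/((-705 + 31) + 3444) = 1/(-674 + 3444) = 1/2770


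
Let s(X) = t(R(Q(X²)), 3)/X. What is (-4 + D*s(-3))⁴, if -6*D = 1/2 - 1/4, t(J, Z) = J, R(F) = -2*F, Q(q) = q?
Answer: 83521/256 ≈ 326.25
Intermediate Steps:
D = -1/24 (D = -(1/2 - 1/4)/6 = -(1*(½) - 1*¼)/6 = -(½ - ¼)/6 = -⅙*¼ = -1/24 ≈ -0.041667)
s(X) = -2*X (s(X) = (-2*X²)/X = -2*X)
(-4 + D*s(-3))⁴ = (-4 - (-1)*(-3)/12)⁴ = (-4 - 1/24*6)⁴ = (-4 - ¼)⁴ = (-17/4)⁴ = 83521/256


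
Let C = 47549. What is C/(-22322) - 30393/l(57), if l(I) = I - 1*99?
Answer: 56369624/78127 ≈ 721.51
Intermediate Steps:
l(I) = -99 + I (l(I) = I - 99 = -99 + I)
C/(-22322) - 30393/l(57) = 47549/(-22322) - 30393/(-99 + 57) = 47549*(-1/22322) - 30393/(-42) = -47549/22322 - 30393*(-1/42) = -47549/22322 + 10131/14 = 56369624/78127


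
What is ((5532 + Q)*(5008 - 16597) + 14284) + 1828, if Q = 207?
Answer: -66493159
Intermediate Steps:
((5532 + Q)*(5008 - 16597) + 14284) + 1828 = ((5532 + 207)*(5008 - 16597) + 14284) + 1828 = (5739*(-11589) + 14284) + 1828 = (-66509271 + 14284) + 1828 = -66494987 + 1828 = -66493159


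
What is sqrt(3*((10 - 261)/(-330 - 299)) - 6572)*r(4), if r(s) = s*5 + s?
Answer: 24*I*sqrt(2599679015)/629 ≈ 1945.5*I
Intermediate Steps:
r(s) = 6*s (r(s) = 5*s + s = 6*s)
sqrt(3*((10 - 261)/(-330 - 299)) - 6572)*r(4) = sqrt(3*((10 - 261)/(-330 - 299)) - 6572)*(6*4) = sqrt(3*(-251/(-629)) - 6572)*24 = sqrt(3*(-251*(-1/629)) - 6572)*24 = sqrt(3*(251/629) - 6572)*24 = sqrt(753/629 - 6572)*24 = sqrt(-4133035/629)*24 = (I*sqrt(2599679015)/629)*24 = 24*I*sqrt(2599679015)/629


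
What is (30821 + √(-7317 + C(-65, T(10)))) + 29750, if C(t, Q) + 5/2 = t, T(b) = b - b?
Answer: 60571 + 3*I*√3282/2 ≈ 60571.0 + 85.933*I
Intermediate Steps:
T(b) = 0
C(t, Q) = -5/2 + t
(30821 + √(-7317 + C(-65, T(10)))) + 29750 = (30821 + √(-7317 + (-5/2 - 65))) + 29750 = (30821 + √(-7317 - 135/2)) + 29750 = (30821 + √(-14769/2)) + 29750 = (30821 + 3*I*√3282/2) + 29750 = 60571 + 3*I*√3282/2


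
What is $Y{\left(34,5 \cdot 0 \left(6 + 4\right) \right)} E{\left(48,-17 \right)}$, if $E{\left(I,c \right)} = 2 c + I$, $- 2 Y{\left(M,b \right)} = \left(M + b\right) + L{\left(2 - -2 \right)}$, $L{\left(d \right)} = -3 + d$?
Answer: $-245$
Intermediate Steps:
$Y{\left(M,b \right)} = - \frac{1}{2} - \frac{M}{2} - \frac{b}{2}$ ($Y{\left(M,b \right)} = - \frac{\left(M + b\right) + \left(-3 + \left(2 - -2\right)\right)}{2} = - \frac{\left(M + b\right) + \left(-3 + \left(2 + 2\right)\right)}{2} = - \frac{\left(M + b\right) + \left(-3 + 4\right)}{2} = - \frac{\left(M + b\right) + 1}{2} = - \frac{1 + M + b}{2} = - \frac{1}{2} - \frac{M}{2} - \frac{b}{2}$)
$E{\left(I,c \right)} = I + 2 c$
$Y{\left(34,5 \cdot 0 \left(6 + 4\right) \right)} E{\left(48,-17 \right)} = \left(- \frac{1}{2} - 17 - \frac{5 \cdot 0 \left(6 + 4\right)}{2}\right) \left(48 + 2 \left(-17\right)\right) = \left(- \frac{1}{2} - 17 - \frac{0 \cdot 10}{2}\right) \left(48 - 34\right) = \left(- \frac{1}{2} - 17 - 0\right) 14 = \left(- \frac{1}{2} - 17 + 0\right) 14 = \left(- \frac{35}{2}\right) 14 = -245$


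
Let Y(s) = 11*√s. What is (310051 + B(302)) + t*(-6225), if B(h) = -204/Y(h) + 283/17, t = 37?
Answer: 1355625/17 - 102*√302/1661 ≈ 79742.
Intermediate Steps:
B(h) = 283/17 - 204/(11*√h) (B(h) = -204*1/(11*√h) + 283/17 = -204/(11*√h) + 283*(1/17) = -204/(11*√h) + 283/17 = 283/17 - 204/(11*√h))
(310051 + B(302)) + t*(-6225) = (310051 + (283/17 - 102*√302/1661)) + 37*(-6225) = (310051 + (283/17 - 102*√302/1661)) - 230325 = (5271150/17 - 102*√302/1661) - 230325 = 1355625/17 - 102*√302/1661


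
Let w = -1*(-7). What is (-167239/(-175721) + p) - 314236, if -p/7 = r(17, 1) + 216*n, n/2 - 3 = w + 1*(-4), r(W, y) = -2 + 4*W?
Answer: -58487161843/175721 ≈ -3.3284e+5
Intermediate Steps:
w = 7
n = 12 (n = 6 + 2*(7 + 1*(-4)) = 6 + 2*(7 - 4) = 6 + 2*3 = 6 + 6 = 12)
p = -18606 (p = -7*((-2 + 4*17) + 216*12) = -7*((-2 + 68) + 2592) = -7*(66 + 2592) = -7*2658 = -18606)
(-167239/(-175721) + p) - 314236 = (-167239/(-175721) - 18606) - 314236 = (-167239*(-1/175721) - 18606) - 314236 = (167239/175721 - 18606) - 314236 = -3269297687/175721 - 314236 = -58487161843/175721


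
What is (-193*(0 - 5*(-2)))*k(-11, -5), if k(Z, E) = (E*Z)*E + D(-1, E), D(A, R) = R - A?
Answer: 538470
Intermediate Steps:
k(Z, E) = 1 + E + Z*E² (k(Z, E) = (E*Z)*E + (E - 1*(-1)) = Z*E² + (E + 1) = Z*E² + (1 + E) = 1 + E + Z*E²)
(-193*(0 - 5*(-2)))*k(-11, -5) = (-193*(0 - 5*(-2)))*(1 - 5 - 11*(-5)²) = (-193*(0 + 10))*(1 - 5 - 11*25) = (-193*10)*(1 - 5 - 275) = -1930*(-279) = 538470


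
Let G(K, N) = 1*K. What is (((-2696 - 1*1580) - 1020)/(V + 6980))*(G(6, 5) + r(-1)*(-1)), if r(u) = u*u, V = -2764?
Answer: -3310/527 ≈ -6.2808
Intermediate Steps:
r(u) = u²
G(K, N) = K
(((-2696 - 1*1580) - 1020)/(V + 6980))*(G(6, 5) + r(-1)*(-1)) = (((-2696 - 1*1580) - 1020)/(-2764 + 6980))*(6 + (-1)²*(-1)) = (((-2696 - 1580) - 1020)/4216)*(6 + 1*(-1)) = ((-4276 - 1020)*(1/4216))*(6 - 1) = -5296*1/4216*5 = -662/527*5 = -3310/527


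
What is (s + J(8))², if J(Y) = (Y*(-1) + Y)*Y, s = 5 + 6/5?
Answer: 961/25 ≈ 38.440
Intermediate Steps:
s = 31/5 (s = 5 + (⅕)*6 = 5 + 6/5 = 31/5 ≈ 6.2000)
J(Y) = 0 (J(Y) = (-Y + Y)*Y = 0*Y = 0)
(s + J(8))² = (31/5 + 0)² = (31/5)² = 961/25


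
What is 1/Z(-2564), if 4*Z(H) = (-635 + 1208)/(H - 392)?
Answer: -11824/573 ≈ -20.635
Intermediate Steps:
Z(H) = 573/(4*(-392 + H)) (Z(H) = ((-635 + 1208)/(H - 392))/4 = (573/(-392 + H))/4 = 573/(4*(-392 + H)))
1/Z(-2564) = 1/(573/(4*(-392 - 2564))) = 1/((573/4)/(-2956)) = 1/((573/4)*(-1/2956)) = 1/(-573/11824) = -11824/573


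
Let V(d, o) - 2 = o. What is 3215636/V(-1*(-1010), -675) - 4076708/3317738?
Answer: -5335690687926/1116418837 ≈ -4779.3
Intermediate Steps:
V(d, o) = 2 + o
3215636/V(-1*(-1010), -675) - 4076708/3317738 = 3215636/(2 - 675) - 4076708/3317738 = 3215636/(-673) - 4076708*1/3317738 = 3215636*(-1/673) - 2038354/1658869 = -3215636/673 - 2038354/1658869 = -5335690687926/1116418837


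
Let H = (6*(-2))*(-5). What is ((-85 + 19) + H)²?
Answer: 36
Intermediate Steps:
H = 60 (H = -12*(-5) = 60)
((-85 + 19) + H)² = ((-85 + 19) + 60)² = (-66 + 60)² = (-6)² = 36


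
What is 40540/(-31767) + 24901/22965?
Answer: -15552337/81058795 ≈ -0.19186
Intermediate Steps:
40540/(-31767) + 24901/22965 = 40540*(-1/31767) + 24901*(1/22965) = -40540/31767 + 24901/22965 = -15552337/81058795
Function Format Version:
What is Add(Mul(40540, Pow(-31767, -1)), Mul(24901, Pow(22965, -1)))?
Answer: Rational(-15552337, 81058795) ≈ -0.19186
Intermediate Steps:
Add(Mul(40540, Pow(-31767, -1)), Mul(24901, Pow(22965, -1))) = Add(Mul(40540, Rational(-1, 31767)), Mul(24901, Rational(1, 22965))) = Add(Rational(-40540, 31767), Rational(24901, 22965)) = Rational(-15552337, 81058795)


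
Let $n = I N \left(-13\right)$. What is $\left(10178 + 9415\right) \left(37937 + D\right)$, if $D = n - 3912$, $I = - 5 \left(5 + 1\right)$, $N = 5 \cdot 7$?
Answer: $934096275$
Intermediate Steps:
$N = 35$
$I = -30$ ($I = \left(-5\right) 6 = -30$)
$n = 13650$ ($n = \left(-30\right) 35 \left(-13\right) = \left(-1050\right) \left(-13\right) = 13650$)
$D = 9738$ ($D = 13650 - 3912 = 9738$)
$\left(10178 + 9415\right) \left(37937 + D\right) = \left(10178 + 9415\right) \left(37937 + 9738\right) = 19593 \cdot 47675 = 934096275$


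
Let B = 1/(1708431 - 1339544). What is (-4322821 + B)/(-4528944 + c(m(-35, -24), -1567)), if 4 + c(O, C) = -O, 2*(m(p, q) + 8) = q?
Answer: 797316235113/835331331568 ≈ 0.95449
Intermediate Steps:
B = 1/368887 ≈ 2.7109e-6
m(p, q) = -8 + q/2
c(O, C) = -4 - O
(-4322821 + B)/(-4528944 + c(m(-35, -24), -1567)) = (-4322821 + 1/368887)/(-4528944 + (-4 - (-8 + (½)*(-24)))) = -1594632470226/(368887*(-4528944 + (-4 - (-8 - 12)))) = -1594632470226/(368887*(-4528944 + (-4 - 1*(-20)))) = -1594632470226/(368887*(-4528944 + (-4 + 20))) = -1594632470226/(368887*(-4528944 + 16)) = -1594632470226/368887/(-4528928) = -1594632470226/368887*(-1/4528928) = 797316235113/835331331568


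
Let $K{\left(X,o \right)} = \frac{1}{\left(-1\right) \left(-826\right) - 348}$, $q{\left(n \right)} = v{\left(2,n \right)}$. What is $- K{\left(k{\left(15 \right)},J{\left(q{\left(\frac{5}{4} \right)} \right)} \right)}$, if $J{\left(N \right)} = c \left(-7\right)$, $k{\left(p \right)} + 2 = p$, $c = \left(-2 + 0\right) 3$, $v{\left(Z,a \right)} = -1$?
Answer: $- \frac{1}{478} \approx -0.002092$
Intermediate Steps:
$c = -6$ ($c = \left(-2\right) 3 = -6$)
$k{\left(p \right)} = -2 + p$
$q{\left(n \right)} = -1$
$J{\left(N \right)} = 42$ ($J{\left(N \right)} = \left(-6\right) \left(-7\right) = 42$)
$K{\left(X,o \right)} = \frac{1}{478}$ ($K{\left(X,o \right)} = \frac{1}{826 - 348} = \frac{1}{478}$)
$- K{\left(k{\left(15 \right)},J{\left(q{\left(\frac{5}{4} \right)} \right)} \right)} = \left(-1\right) \frac{1}{478} = - \frac{1}{478}$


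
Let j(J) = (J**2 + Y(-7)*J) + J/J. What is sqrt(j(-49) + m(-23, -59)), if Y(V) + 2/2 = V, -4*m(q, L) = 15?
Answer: sqrt(11161)/2 ≈ 52.823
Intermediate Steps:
m(q, L) = -15/4 (m(q, L) = -1/4*15 = -15/4)
Y(V) = -1 + V
j(J) = 1 + J**2 - 8*J (j(J) = (J**2 + (-1 - 7)*J) + J/J = (J**2 - 8*J) + 1 = 1 + J**2 - 8*J)
sqrt(j(-49) + m(-23, -59)) = sqrt((1 + (-49)**2 - 8*(-49)) - 15/4) = sqrt((1 + 2401 + 392) - 15/4) = sqrt(2794 - 15/4) = sqrt(11161/4) = sqrt(11161)/2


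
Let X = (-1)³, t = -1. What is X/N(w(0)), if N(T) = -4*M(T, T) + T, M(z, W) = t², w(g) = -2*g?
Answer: ¼ ≈ 0.25000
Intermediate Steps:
X = -1
M(z, W) = 1 (M(z, W) = (-1)² = 1)
N(T) = -4 + T (N(T) = -4*1 + T = -4 + T)
X/N(w(0)) = -1/(-4 - 2*0) = -1/(-4 + 0) = -1/(-4) = -1*(-¼) = ¼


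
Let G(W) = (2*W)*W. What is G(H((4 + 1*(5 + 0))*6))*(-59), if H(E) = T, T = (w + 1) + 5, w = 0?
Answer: -4248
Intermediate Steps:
T = 6 (T = (0 + 1) + 5 = 1 + 5 = 6)
H(E) = 6
G(W) = 2*W²
G(H((4 + 1*(5 + 0))*6))*(-59) = (2*6²)*(-59) = (2*36)*(-59) = 72*(-59) = -4248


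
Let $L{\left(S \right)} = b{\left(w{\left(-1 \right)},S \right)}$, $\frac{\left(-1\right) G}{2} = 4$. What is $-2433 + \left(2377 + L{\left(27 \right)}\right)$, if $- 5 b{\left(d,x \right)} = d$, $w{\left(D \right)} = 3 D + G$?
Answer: $- \frac{269}{5} \approx -53.8$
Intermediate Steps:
$G = -8$ ($G = \left(-2\right) 4 = -8$)
$w{\left(D \right)} = -8 + 3 D$ ($w{\left(D \right)} = 3 D - 8 = -8 + 3 D$)
$b{\left(d,x \right)} = - \frac{d}{5}$
$L{\left(S \right)} = \frac{11}{5}$ ($L{\left(S \right)} = - \frac{-8 + 3 \left(-1\right)}{5} = - \frac{-8 - 3}{5} = \left(- \frac{1}{5}\right) \left(-11\right) = \frac{11}{5}$)
$-2433 + \left(2377 + L{\left(27 \right)}\right) = -2433 + \left(2377 + \frac{11}{5}\right) = -2433 + \frac{11896}{5} = - \frac{269}{5}$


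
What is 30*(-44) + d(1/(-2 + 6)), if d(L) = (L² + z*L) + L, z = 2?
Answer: -21107/16 ≈ -1319.2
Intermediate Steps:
d(L) = L² + 3*L (d(L) = (L² + 2*L) + L = L² + 3*L)
30*(-44) + d(1/(-2 + 6)) = 30*(-44) + (3 + 1/(-2 + 6))/(-2 + 6) = -1320 + (3 + 1/4)/4 = -1320 + (3 + ¼)/4 = -1320 + (¼)*(13/4) = -1320 + 13/16 = -21107/16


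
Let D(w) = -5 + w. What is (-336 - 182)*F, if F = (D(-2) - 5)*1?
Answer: 6216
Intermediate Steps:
F = -12 (F = ((-5 - 2) - 5)*1 = (-7 - 5)*1 = -12*1 = -12)
(-336 - 182)*F = (-336 - 182)*(-12) = -518*(-12) = 6216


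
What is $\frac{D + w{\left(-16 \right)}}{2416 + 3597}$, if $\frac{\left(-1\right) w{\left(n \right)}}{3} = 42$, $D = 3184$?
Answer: $\frac{3058}{6013} \approx 0.50856$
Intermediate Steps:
$w{\left(n \right)} = -126$ ($w{\left(n \right)} = \left(-3\right) 42 = -126$)
$\frac{D + w{\left(-16 \right)}}{2416 + 3597} = \frac{3184 - 126}{2416 + 3597} = \frac{3058}{6013}$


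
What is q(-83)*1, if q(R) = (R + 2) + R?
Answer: -164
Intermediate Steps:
q(R) = 2 + 2*R (q(R) = (2 + R) + R = 2 + 2*R)
q(-83)*1 = (2 + 2*(-83))*1 = (2 - 166)*1 = -164*1 = -164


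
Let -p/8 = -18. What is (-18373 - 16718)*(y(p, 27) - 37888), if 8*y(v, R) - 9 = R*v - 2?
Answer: 10499543019/8 ≈ 1.3124e+9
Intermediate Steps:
p = 144 (p = -8*(-18) = 144)
y(v, R) = 7/8 + R*v/8 (y(v, R) = 9/8 + (R*v - 2)/8 = 9/8 + (-2 + R*v)/8 = 9/8 + (-1/4 + R*v/8) = 7/8 + R*v/8)
(-18373 - 16718)*(y(p, 27) - 37888) = (-18373 - 16718)*((7/8 + (1/8)*27*144) - 37888) = -35091*((7/8 + 486) - 37888) = -35091*(3895/8 - 37888) = -35091*(-299209/8) = 10499543019/8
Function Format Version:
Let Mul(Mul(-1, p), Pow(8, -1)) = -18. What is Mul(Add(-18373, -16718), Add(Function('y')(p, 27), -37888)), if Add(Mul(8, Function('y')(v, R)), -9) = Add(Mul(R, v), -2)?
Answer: Rational(10499543019, 8) ≈ 1.3124e+9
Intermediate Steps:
p = 144 (p = Mul(-8, -18) = 144)
Function('y')(v, R) = Add(Rational(7, 8), Mul(Rational(1, 8), R, v)) (Function('y')(v, R) = Add(Rational(9, 8), Mul(Rational(1, 8), Add(Mul(R, v), -2))) = Add(Rational(9, 8), Mul(Rational(1, 8), Add(-2, Mul(R, v)))) = Add(Rational(9, 8), Add(Rational(-1, 4), Mul(Rational(1, 8), R, v))) = Add(Rational(7, 8), Mul(Rational(1, 8), R, v)))
Mul(Add(-18373, -16718), Add(Function('y')(p, 27), -37888)) = Mul(Add(-18373, -16718), Add(Add(Rational(7, 8), Mul(Rational(1, 8), 27, 144)), -37888)) = Mul(-35091, Add(Add(Rational(7, 8), 486), -37888)) = Mul(-35091, Add(Rational(3895, 8), -37888)) = Mul(-35091, Rational(-299209, 8)) = Rational(10499543019, 8)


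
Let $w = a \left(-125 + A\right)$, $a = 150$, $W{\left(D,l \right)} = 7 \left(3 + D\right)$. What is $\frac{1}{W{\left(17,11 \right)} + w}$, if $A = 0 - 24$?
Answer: $- \frac{1}{22210} \approx -4.5025 \cdot 10^{-5}$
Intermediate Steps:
$W{\left(D,l \right)} = 21 + 7 D$
$A = -24$ ($A = 0 - 24 = -24$)
$w = -22350$ ($w = 150 \left(-125 - 24\right) = 150 \left(-149\right) = -22350$)
$\frac{1}{W{\left(17,11 \right)} + w} = \frac{1}{\left(21 + 7 \cdot 17\right) - 22350} = \frac{1}{\left(21 + 119\right) - 22350} = \frac{1}{140 - 22350} = \frac{1}{-22210} = - \frac{1}{22210}$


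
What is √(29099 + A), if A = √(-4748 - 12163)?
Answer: √(29099 + 3*I*√1879) ≈ 170.58 + 0.3812*I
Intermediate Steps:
A = 3*I*√1879 (A = √(-16911) = 3*I*√1879 ≈ 130.04*I)
√(29099 + A) = √(29099 + 3*I*√1879)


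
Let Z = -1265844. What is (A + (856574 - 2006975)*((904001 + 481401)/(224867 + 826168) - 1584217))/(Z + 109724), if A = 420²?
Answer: -91213996452015733/57862980200 ≈ -1.5764e+6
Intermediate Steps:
A = 176400
(A + (856574 - 2006975)*((904001 + 481401)/(224867 + 826168) - 1584217))/(Z + 109724) = (176400 + (856574 - 2006975)*((904001 + 481401)/(224867 + 826168) - 1584217))/(-1265844 + 109724) = (176400 - 1150401*(1385402/1051035 - 1584217))/(-1156120) = (176400 - 1150401*(1385402*(1/1051035) - 1584217))*(-1/1156120) = (176400 - 1150401*(1385402/1051035 - 1584217))*(-1/1156120) = (176400 - 1150401*(-1665066129193/1051035))*(-1/1156120) = (176400 + 638497913363252131/350345)*(-1/1156120) = (638497975164110131/350345)*(-1/1156120) = -91213996452015733/57862980200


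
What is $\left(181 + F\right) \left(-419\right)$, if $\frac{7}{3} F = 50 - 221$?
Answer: $- \frac{315926}{7} \approx -45132.0$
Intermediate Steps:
$F = - \frac{513}{7}$ ($F = \frac{3 \left(50 - 221\right)}{7} = \frac{3}{7} \left(-171\right) = - \frac{513}{7} \approx -73.286$)
$\left(181 + F\right) \left(-419\right) = \left(181 - \frac{513}{7}\right) \left(-419\right) = \frac{754}{7} \left(-419\right) = - \frac{315926}{7}$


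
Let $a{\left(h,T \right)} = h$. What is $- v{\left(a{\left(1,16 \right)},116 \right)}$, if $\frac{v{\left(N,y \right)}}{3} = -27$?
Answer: $81$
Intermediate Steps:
$v{\left(N,y \right)} = -81$ ($v{\left(N,y \right)} = 3 \left(-27\right) = -81$)
$- v{\left(a{\left(1,16 \right)},116 \right)} = \left(-1\right) \left(-81\right) = 81$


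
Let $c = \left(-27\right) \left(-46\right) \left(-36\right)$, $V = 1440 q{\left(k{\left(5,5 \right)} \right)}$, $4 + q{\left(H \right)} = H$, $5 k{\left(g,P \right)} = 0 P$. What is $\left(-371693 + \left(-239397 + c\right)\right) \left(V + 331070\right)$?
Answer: $-213338948620$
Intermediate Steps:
$k{\left(g,P \right)} = 0$ ($k{\left(g,P \right)} = \frac{0 P}{5} = \frac{1}{5} \cdot 0 = 0$)
$q{\left(H \right)} = -4 + H$
$V = -5760$ ($V = 1440 \left(-4 + 0\right) = 1440 \left(-4\right) = -5760$)
$c = -44712$ ($c = 1242 \left(-36\right) = -44712$)
$\left(-371693 + \left(-239397 + c\right)\right) \left(V + 331070\right) = \left(-371693 - 284109\right) \left(-5760 + 331070\right) = \left(-371693 - 284109\right) 325310 = \left(-655802\right) 325310 = -213338948620$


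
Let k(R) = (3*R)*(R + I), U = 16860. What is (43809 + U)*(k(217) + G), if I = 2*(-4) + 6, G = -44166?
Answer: 5812029531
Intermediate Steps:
I = -2 (I = -8 + 6 = -2)
k(R) = 3*R*(-2 + R) (k(R) = (3*R)*(R - 2) = (3*R)*(-2 + R) = 3*R*(-2 + R))
(43809 + U)*(k(217) + G) = (43809 + 16860)*(3*217*(-2 + 217) - 44166) = 60669*(3*217*215 - 44166) = 60669*(139965 - 44166) = 60669*95799 = 5812029531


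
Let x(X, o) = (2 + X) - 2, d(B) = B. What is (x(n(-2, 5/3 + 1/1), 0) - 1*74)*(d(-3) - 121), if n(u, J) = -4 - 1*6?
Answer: 10416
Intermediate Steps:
n(u, J) = -10 (n(u, J) = -4 - 6 = -10)
x(X, o) = X
(x(n(-2, 5/3 + 1/1), 0) - 1*74)*(d(-3) - 121) = (-10 - 1*74)*(-3 - 121) = (-10 - 74)*(-124) = -84*(-124) = 10416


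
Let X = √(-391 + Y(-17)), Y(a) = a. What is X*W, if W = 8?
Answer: 16*I*√102 ≈ 161.59*I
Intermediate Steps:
X = 2*I*√102 (X = √(-391 - 17) = √(-408) = 2*I*√102 ≈ 20.199*I)
X*W = (2*I*√102)*8 = 16*I*√102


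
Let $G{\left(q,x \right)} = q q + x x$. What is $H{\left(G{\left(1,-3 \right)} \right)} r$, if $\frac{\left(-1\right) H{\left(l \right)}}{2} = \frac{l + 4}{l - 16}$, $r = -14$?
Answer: $- \frac{196}{3} \approx -65.333$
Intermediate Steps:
$G{\left(q,x \right)} = q^{2} + x^{2}$
$H{\left(l \right)} = - \frac{2 \left(4 + l\right)}{-16 + l}$ ($H{\left(l \right)} = - 2 \frac{l + 4}{l - 16} = - 2 \frac{4 + l}{-16 + l} = - \frac{2 \left(4 + l\right)}{-16 + l}$)
$H{\left(G{\left(1,-3 \right)} \right)} r = \frac{2 \left(-4 - \left(1^{2} + \left(-3\right)^{2}\right)\right)}{-16 + \left(1^{2} + \left(-3\right)^{2}\right)} \left(-14\right) = \frac{2 \left(-4 - \left(1 + 9\right)\right)}{-16 + \left(1 + 9\right)} \left(-14\right) = \frac{2 \left(-4 - 10\right)}{-16 + 10} \left(-14\right) = \frac{2 \left(-4 - 10\right)}{-6} \left(-14\right) = 2 \left(- \frac{1}{6}\right) \left(-14\right) \left(-14\right) = \frac{14}{3} \left(-14\right) = - \frac{196}{3}$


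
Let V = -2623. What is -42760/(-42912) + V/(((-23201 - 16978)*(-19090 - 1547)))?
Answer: 492435675907/494187717708 ≈ 0.99645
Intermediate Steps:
-42760/(-42912) + V/(((-23201 - 16978)*(-19090 - 1547))) = -42760/(-42912) - 2623*1/((-23201 - 16978)*(-19090 - 1547)) = -42760*(-1/42912) - 2623/((-40179*(-20637))) = 5345/5364 - 2623/829174023 = 492435675907/494187717708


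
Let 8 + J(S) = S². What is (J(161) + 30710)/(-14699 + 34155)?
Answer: 56623/19456 ≈ 2.9103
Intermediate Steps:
J(S) = -8 + S²
(J(161) + 30710)/(-14699 + 34155) = ((-8 + 161²) + 30710)/(-14699 + 34155) = ((-8 + 25921) + 30710)/19456 = (25913 + 30710)*(1/19456) = 56623*(1/19456) = 56623/19456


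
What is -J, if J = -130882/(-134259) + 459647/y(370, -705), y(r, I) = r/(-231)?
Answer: 14255365032023/49675830 ≈ 2.8697e+5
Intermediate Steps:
y(r, I) = -r/231 (y(r, I) = r*(-1/231) = -r/231)
J = -14255365032023/49675830 (J = -130882/(-134259) + 459647/((-1/231*370)) = -130882*(-1/134259) + 459647/(-370/231) = 130882/134259 + 459647*(-231/370) = 130882/134259 - 106178457/370 = -14255365032023/49675830 ≈ -2.8697e+5)
-J = -1*(-14255365032023/49675830) = 14255365032023/49675830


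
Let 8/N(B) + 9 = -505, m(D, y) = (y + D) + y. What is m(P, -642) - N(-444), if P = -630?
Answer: -491894/257 ≈ -1914.0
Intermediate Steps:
m(D, y) = D + 2*y (m(D, y) = (D + y) + y = D + 2*y)
N(B) = -4/257 (N(B) = 8/(-9 - 505) = 8/(-514) = 8*(-1/514) = -4/257)
m(P, -642) - N(-444) = (-630 + 2*(-642)) - 1*(-4/257) = (-630 - 1284) + 4/257 = -1914 + 4/257 = -491894/257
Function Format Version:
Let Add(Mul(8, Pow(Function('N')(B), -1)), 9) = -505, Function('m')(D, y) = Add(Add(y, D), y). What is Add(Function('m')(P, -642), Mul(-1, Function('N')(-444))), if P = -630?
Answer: Rational(-491894, 257) ≈ -1914.0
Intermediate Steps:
Function('m')(D, y) = Add(D, Mul(2, y)) (Function('m')(D, y) = Add(Add(D, y), y) = Add(D, Mul(2, y)))
Function('N')(B) = Rational(-4, 257) (Function('N')(B) = Mul(8, Pow(Add(-9, -505), -1)) = Mul(8, Pow(-514, -1)) = Mul(8, Rational(-1, 514)) = Rational(-4, 257))
Add(Function('m')(P, -642), Mul(-1, Function('N')(-444))) = Add(Add(-630, Mul(2, -642)), Mul(-1, Rational(-4, 257))) = Add(Add(-630, -1284), Rational(4, 257)) = Add(-1914, Rational(4, 257)) = Rational(-491894, 257)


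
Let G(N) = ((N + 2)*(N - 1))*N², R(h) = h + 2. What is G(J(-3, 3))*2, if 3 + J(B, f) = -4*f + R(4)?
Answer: 11340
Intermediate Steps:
R(h) = 2 + h
J(B, f) = 3 - 4*f (J(B, f) = -3 + (-4*f + (2 + 4)) = -3 + (-4*f + 6) = -3 + (6 - 4*f) = 3 - 4*f)
G(N) = N²*(-1 + N)*(2 + N) (G(N) = ((2 + N)*(-1 + N))*N² = ((-1 + N)*(2 + N))*N² = N²*(-1 + N)*(2 + N))
G(J(-3, 3))*2 = ((3 - 4*3)²*(-2 + (3 - 4*3) + (3 - 4*3)²))*2 = ((3 - 12)²*(-2 + (3 - 12) + (3 - 12)²))*2 = ((-9)²*(-2 - 9 + (-9)²))*2 = (81*(-2 - 9 + 81))*2 = (81*70)*2 = 5670*2 = 11340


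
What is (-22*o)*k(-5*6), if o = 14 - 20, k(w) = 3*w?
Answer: -11880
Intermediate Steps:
o = -6
(-22*o)*k(-5*6) = (-22*(-6))*(3*(-5*6)) = 132*(3*(-30)) = 132*(-90) = -11880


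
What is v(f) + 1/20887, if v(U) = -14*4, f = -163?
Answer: -1169671/20887 ≈ -56.000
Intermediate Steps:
v(U) = -56
v(f) + 1/20887 = -56 + 1/20887 = -1169671/20887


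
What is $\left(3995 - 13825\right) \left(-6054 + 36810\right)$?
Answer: $-302331480$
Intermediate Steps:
$\left(3995 - 13825\right) \left(-6054 + 36810\right) = \left(-9830\right) 30756 = -302331480$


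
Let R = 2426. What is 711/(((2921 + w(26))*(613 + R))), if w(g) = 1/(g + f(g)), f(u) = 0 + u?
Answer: 4108/51289203 ≈ 8.0095e-5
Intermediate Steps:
f(u) = u
w(g) = 1/(2*g) (w(g) = 1/(g + g) = 1/(2*g))
711/(((2921 + w(26))*(613 + R))) = 711/(((2921 + (½)/26)*(613 + 2426))) = 711/(((2921 + (½)*(1/26))*3039)) = 711/(((2921 + 1/52)*3039)) = 711/(((151893/52)*3039)) = 711/(461602827/52) = 711*(52/461602827) = 4108/51289203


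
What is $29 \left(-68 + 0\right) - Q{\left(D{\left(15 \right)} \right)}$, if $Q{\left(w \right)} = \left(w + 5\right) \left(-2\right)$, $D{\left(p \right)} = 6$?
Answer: $-1950$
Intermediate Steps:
$Q{\left(w \right)} = -10 - 2 w$ ($Q{\left(w \right)} = \left(5 + w\right) \left(-2\right) = -10 - 2 w$)
$29 \left(-68 + 0\right) - Q{\left(D{\left(15 \right)} \right)} = 29 \left(-68 + 0\right) - \left(-10 - 12\right) = 29 \left(-68\right) - \left(-10 - 12\right) = -1972 - -22 = -1972 + 22 = -1950$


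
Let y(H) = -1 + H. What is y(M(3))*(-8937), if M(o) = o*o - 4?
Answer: -35748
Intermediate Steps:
M(o) = -4 + o² (M(o) = o² - 4 = -4 + o²)
y(M(3))*(-8937) = (-1 + (-4 + 3²))*(-8937) = (-1 + (-4 + 9))*(-8937) = (-1 + 5)*(-8937) = 4*(-8937) = -35748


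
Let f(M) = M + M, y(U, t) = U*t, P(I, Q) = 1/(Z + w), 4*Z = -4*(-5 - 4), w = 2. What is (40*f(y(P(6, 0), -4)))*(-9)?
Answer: 2880/11 ≈ 261.82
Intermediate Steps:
Z = 9 (Z = (-4*(-5 - 4))/4 = (-4*(-9))/4 = (¼)*36 = 9)
P(I, Q) = 1/11 (P(I, Q) = 1/(9 + 2) = 1/11)
f(M) = 2*M
(40*f(y(P(6, 0), -4)))*(-9) = (40*(2*((1/11)*(-4))))*(-9) = (40*(2*(-4/11)))*(-9) = (40*(-8/11))*(-9) = -320/11*(-9) = 2880/11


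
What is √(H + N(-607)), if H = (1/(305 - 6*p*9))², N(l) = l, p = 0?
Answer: I*√56466174/305 ≈ 24.637*I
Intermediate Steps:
H = 1/93025 (H = (1/(305 - 6*0*9))² = (1/(305 + 0*9))² = (1/(305 + 0))² = (1/305)² = 1/93025 ≈ 1.0750e-5)
√(H + N(-607)) = √(1/93025 - 607) = √(-56466174/93025) = I*√56466174/305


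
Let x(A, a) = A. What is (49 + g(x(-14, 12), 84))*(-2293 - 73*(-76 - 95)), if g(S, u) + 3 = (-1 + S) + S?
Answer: 173230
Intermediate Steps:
g(S, u) = -4 + 2*S (g(S, u) = -3 + ((-1 + S) + S) = -3 + (-1 + 2*S) = -4 + 2*S)
(49 + g(x(-14, 12), 84))*(-2293 - 73*(-76 - 95)) = (49 + (-4 + 2*(-14)))*(-2293 - 73*(-76 - 95)) = (49 + (-4 - 28))*(-2293 - 73*(-171)) = (49 - 32)*(-2293 + 12483) = 17*10190 = 173230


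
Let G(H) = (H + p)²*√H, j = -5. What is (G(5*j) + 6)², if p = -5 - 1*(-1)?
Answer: -17681989 + 50460*I ≈ -1.7682e+7 + 50460.0*I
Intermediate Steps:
p = -4 (p = -5 + 1 = -4)
G(H) = √H*(-4 + H)² (G(H) = (H - 4)²*√H = (-4 + H)²*√H = √H*(-4 + H)²)
(G(5*j) + 6)² = (√(5*(-5))*(-4 + 5*(-5))² + 6)² = (√(-25)*(-4 - 25)² + 6)² = ((5*I)*(-29)² + 6)² = ((5*I)*841 + 6)² = (4205*I + 6)² = (6 + 4205*I)²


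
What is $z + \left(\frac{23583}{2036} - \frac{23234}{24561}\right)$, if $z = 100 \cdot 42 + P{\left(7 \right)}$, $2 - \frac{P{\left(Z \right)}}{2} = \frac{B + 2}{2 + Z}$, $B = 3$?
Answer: $\frac{210702403183}{50006196} \approx 4213.5$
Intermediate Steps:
$P{\left(Z \right)} = 4 - \frac{10}{2 + Z}$ ($P{\left(Z \right)} = 4 - 2 \frac{3 + 2}{2 + Z} = 4 - 2 \frac{5}{2 + Z} = 4 - \frac{10}{2 + Z}$)
$z = \frac{37826}{9}$ ($z = 100 \cdot 42 + \frac{2 \left(-1 + 2 \cdot 7\right)}{2 + 7} = 4200 + \frac{2 \left(-1 + 14\right)}{9} = 4200 + 2 \cdot \frac{1}{9} \cdot 13 = 4200 + \frac{26}{9} = \frac{37826}{9} \approx 4202.9$)
$z + \left(\frac{23583}{2036} - \frac{23234}{24561}\right) = \frac{37826}{9} + \left(\frac{23583}{2036} - \frac{23234}{24561}\right) = \frac{37826}{9} + \frac{531917639}{50006196} = \frac{210702403183}{50006196}$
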